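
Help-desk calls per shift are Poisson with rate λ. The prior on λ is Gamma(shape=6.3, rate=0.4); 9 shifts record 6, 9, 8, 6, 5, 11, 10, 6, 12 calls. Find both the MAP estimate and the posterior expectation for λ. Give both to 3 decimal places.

MAP estimate = 8.330, posterior expectation = 8.436

Σ counts = 73. Posterior: Gamma(shape = 6.3+73 = 79.3, rate = 0.4+9 = 9.4).
Mode = (α−1)/β = 78.3/9.4 = 8.330.
Mean = α/β = 79.3/9.4 = 8.436.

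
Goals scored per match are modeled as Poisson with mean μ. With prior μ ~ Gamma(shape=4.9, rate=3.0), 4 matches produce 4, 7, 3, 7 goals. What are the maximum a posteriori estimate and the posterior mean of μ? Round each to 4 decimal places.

Σ counts = 21. Posterior: Gamma(shape = 4.9+21 = 25.9, rate = 3.0+4 = 7.0).
Mode = (α−1)/β = 24.9/7.0 = 3.5571.
Mean = α/β = 25.9/7.0 = 3.7000.

MAP: 3.5571. Posterior mean: 3.7000.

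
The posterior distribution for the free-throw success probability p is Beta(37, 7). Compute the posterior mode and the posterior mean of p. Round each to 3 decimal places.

MAP = 0.857, posterior mean = 0.841

Mode = (37−1)/(37+7−2) = 36/42 = 0.857.
Mean = 37/(37+7) = 37/44 = 0.841.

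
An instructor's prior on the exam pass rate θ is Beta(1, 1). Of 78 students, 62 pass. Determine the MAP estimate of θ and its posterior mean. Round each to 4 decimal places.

MAP = 0.7949; posterior mean = 0.7875

Posterior: Beta(1+62, 1+16) = Beta(63, 17).
Mode = (63−1)/(63+17−2) = 62/78 = 0.7949.
With a flat prior the MAP equals the MLE, 62/78.
Mean = 63/(63+17) = 63/80 = 0.7875.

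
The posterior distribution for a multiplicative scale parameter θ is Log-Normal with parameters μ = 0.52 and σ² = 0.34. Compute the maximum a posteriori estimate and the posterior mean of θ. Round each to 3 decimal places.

Mode = exp(μ − σ²) = exp(0.18) = 1.197.
Mean = exp(μ + σ²/2) = exp(0.690) = 1.994.
The posterior is right-skewed, so the mean exceeds the mode.

MAP = 1.197, posterior mean = 1.994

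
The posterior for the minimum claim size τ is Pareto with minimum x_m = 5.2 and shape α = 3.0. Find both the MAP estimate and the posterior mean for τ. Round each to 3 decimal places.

The Pareto density is strictly decreasing on [x_m, ∞), so the mode is x_m = 5.200.
Mean = α·x_m/(α−1) = 3.0·5.2/2.0 = 7.800.
The posterior is right-skewed, so the mean exceeds the mode.

MAP = 5.200, posterior mean = 7.800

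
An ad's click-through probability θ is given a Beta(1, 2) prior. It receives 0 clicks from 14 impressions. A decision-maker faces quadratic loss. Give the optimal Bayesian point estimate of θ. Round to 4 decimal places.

0.0588

Posterior: Beta(1+0, 2+14) = Beta(1, 16).
Since α = 1 ≤ 1 and β > 1, the Beta density is monotone decreasing on [0,1]; the mode is at 0.
Mean = 1/(1+16) = 0.0588.
Quadratic loss ⇒ the optimal estimator is the posterior mean.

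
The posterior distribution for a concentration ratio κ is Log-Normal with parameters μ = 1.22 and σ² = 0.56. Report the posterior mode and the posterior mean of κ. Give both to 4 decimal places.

Mode = exp(μ − σ²) = exp(0.66) = 1.9348.
Mean = exp(μ + σ²/2) = exp(1.500) = 4.4817.

MAP: 1.9348. Posterior mean: 4.4817.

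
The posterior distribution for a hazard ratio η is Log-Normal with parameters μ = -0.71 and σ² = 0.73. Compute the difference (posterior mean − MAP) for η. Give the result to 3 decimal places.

Mode = exp(μ − σ²) = exp(-1.44) = 0.237.
Mean = exp(μ + σ²/2) = exp(-0.345) = 0.708.
Difference = 0.708 − 0.237 = 0.471.
Right-skewed posterior ⇒ mode < mean.

0.471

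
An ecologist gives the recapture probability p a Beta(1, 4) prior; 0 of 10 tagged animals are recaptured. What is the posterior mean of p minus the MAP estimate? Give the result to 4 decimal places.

0.0667

Posterior: Beta(1+0, 4+10) = Beta(1, 14).
Since α = 1 ≤ 1 and β > 1, the Beta density is monotone decreasing on [0,1]; the mode is at 0.
Mean = 1/(1+14) = 0.0667.
Difference = 0.0667 − 0.0000 = 0.0667.
Mean > mode: the posterior has a right tail.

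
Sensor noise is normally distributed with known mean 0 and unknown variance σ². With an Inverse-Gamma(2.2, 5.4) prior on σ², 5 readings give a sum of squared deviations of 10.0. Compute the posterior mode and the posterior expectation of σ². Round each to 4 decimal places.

Posterior: Inverse-Gamma(shape = 2.2+5/2 = 4.7, scale = 5.4+10.0/2 = 10.4).
Mode = β/(α+1) = 10.4/5.7 = 1.8246.
Mean = β/(α−1) = 10.4/3.7 = 2.8108.

MAP: 1.8246. Posterior mean: 2.8108.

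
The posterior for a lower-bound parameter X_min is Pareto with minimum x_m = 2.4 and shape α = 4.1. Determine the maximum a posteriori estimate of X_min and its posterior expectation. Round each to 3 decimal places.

The Pareto density is strictly decreasing on [x_m, ∞), so the mode is x_m = 2.400.
Mean = α·x_m/(α−1) = 4.1·2.4/3.1 = 3.174.
The mean is pulled above the mode by the posterior's right skew.

MAP: 2.400. Posterior mean: 3.174.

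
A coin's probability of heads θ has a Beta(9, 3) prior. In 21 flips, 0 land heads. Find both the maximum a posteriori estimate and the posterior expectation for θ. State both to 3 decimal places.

Posterior: Beta(9+0, 3+21) = Beta(9, 24).
Mode = (9−1)/(9+24−2) = 8/31 = 0.258.
Mean = 9/(9+24) = 9/33 = 0.273.

MAP: 0.258. Posterior mean: 0.273.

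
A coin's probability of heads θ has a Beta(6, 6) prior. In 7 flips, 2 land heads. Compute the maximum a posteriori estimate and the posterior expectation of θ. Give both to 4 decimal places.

θ_MAP = 0.4118, E[θ|data] = 0.4211

Posterior: Beta(6+2, 6+5) = Beta(8, 11).
Mode = (8−1)/(8+11−2) = 7/17 = 0.4118.
Mean = 8/(8+11) = 8/19 = 0.4211.
Right-skewed posterior ⇒ mode < mean.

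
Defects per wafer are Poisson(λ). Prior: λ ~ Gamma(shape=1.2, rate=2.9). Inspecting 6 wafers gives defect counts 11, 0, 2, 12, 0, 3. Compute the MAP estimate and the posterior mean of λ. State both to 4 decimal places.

Σ counts = 28. Posterior: Gamma(shape = 1.2+28 = 29.2, rate = 2.9+6 = 8.9).
Mode = (α−1)/β = 28.2/8.9 = 3.1685.
Mean = α/β = 29.2/8.9 = 3.2809.
The posterior is right-skewed, so the mean exceeds the mode.

MAP = 3.1685; posterior mean = 3.2809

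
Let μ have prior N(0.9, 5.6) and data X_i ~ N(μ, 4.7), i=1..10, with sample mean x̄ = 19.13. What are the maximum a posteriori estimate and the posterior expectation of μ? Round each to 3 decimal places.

MAP: 17.718. Posterior mean: 17.718.

Posterior for μ is Normal. Precision-weighted mean: (1/5.6·0.9 + 10/4.7·19.13) / (1/5.6 + 10/4.7) = 17.718.
A Normal posterior is symmetric, so mode = mean.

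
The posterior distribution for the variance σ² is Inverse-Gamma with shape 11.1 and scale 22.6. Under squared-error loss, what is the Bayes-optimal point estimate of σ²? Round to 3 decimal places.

Mode = β/(α+1) = 22.6/12.1 = 1.868.
Mean = β/(α−1) = 22.6/10.1 = 2.238.
Squared-error loss ⇒ the optimal estimator is the posterior mean.

2.238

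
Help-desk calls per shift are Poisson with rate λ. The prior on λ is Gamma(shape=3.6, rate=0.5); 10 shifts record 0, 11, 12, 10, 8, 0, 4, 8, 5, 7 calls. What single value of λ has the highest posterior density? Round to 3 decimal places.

Σ counts = 65. Posterior: Gamma(shape = 3.6+65 = 68.6, rate = 0.5+10 = 10.5).
Mode = (α−1)/β = 67.6/10.5 = 6.438.
Mean = α/β = 68.6/10.5 = 6.533.
This is the posterior mode — the MAP estimate.

6.438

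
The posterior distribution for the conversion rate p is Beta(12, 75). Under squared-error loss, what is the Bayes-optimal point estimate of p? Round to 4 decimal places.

Mode = (12−1)/(12+75−2) = 11/85 = 0.1294.
Mean = 12/(12+75) = 12/87 = 0.1379.
Squared-error loss ⇒ the optimal estimator is the posterior mean.

0.1379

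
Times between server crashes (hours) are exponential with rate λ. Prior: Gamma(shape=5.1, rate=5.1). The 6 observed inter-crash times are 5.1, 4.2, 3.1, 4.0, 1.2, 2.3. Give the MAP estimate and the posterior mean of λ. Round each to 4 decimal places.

MAP estimate = 0.4040, posterior mean = 0.4440

Σ times = 19.9. Posterior: Gamma(shape = 5.1+6 = 11.1, rate = 5.1+19.9 = 25.0).
Mode = (α−1)/β = 10.1/25.0 = 0.4040.
Mean = α/β = 11.1/25.0 = 0.4440.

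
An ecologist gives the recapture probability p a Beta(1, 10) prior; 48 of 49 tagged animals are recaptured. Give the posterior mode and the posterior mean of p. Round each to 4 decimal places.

Posterior: Beta(1+48, 10+1) = Beta(49, 11).
Mode = (49−1)/(49+11−2) = 48/58 = 0.8276.
Mean = 49/(49+11) = 49/60 = 0.8167.

p_MAP = 0.8276, E[p|data] = 0.8167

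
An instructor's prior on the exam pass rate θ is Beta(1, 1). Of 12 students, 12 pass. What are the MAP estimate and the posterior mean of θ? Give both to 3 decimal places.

Posterior: Beta(1+12, 1+0) = Beta(13, 1).
Since β = 1 ≤ 1 and α > 1, the Beta density is monotone increasing on [0,1]; the mode is at 1.
Mean = 13/(13+1) = 0.929.
The mean is pulled below the mode by the posterior's left skew.

MAP estimate = 1.000, posterior mean = 0.929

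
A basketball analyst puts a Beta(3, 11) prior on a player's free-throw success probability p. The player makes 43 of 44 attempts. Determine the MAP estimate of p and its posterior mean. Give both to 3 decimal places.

MAP = 0.804, posterior mean = 0.793

Posterior: Beta(3+43, 11+1) = Beta(46, 12).
Mode = (46−1)/(46+12−2) = 45/56 = 0.804.
Mean = 46/(46+12) = 46/58 = 0.793.
The mean is pulled below the mode by the posterior's left skew.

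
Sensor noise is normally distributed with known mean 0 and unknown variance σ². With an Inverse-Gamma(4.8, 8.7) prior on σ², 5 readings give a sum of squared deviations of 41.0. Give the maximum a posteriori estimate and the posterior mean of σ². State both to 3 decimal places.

Posterior: Inverse-Gamma(shape = 4.8+5/2 = 7.3, scale = 8.7+41.0/2 = 29.2).
Mode = β/(α+1) = 29.2/8.3 = 3.518.
Mean = β/(α−1) = 29.2/6.3 = 4.635.
The mean is pulled above the mode by the posterior's right skew.

maximum a posteriori estimate = 3.518, posterior mean = 4.635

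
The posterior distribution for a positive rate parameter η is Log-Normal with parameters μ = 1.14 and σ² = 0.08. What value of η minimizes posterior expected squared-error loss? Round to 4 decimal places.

Mode = exp(μ − σ²) = exp(1.06) = 2.8864.
Mean = exp(μ + σ²/2) = exp(1.180) = 3.2544.
Squared-error loss ⇒ the optimal estimator is the posterior mean.

3.2544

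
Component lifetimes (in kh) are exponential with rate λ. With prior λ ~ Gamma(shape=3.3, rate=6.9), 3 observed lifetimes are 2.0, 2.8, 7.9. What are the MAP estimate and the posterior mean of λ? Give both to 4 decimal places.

MAP estimate = 0.2704, posterior mean = 0.3214

Σ times = 12.7. Posterior: Gamma(shape = 3.3+3 = 6.3, rate = 6.9+12.7 = 19.6).
Mode = (α−1)/β = 5.3/19.6 = 0.2704.
Mean = α/β = 6.3/19.6 = 0.3214.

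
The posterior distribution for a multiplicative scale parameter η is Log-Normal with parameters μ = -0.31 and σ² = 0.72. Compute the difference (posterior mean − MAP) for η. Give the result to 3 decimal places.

0.694

Mode = exp(μ − σ²) = exp(-1.03) = 0.357.
Mean = exp(μ + σ²/2) = exp(0.050) = 1.051.
Difference = 1.051 − 0.357 = 0.694.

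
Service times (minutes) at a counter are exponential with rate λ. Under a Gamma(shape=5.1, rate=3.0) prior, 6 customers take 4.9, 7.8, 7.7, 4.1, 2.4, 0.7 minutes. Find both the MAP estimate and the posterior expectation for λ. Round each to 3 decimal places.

MAP estimate = 0.330, posterior expectation = 0.363

Σ times = 27.6. Posterior: Gamma(shape = 5.1+6 = 11.1, rate = 3.0+27.6 = 30.6).
Mode = (α−1)/β = 10.1/30.6 = 0.330.
Mean = α/β = 11.1/30.6 = 0.363.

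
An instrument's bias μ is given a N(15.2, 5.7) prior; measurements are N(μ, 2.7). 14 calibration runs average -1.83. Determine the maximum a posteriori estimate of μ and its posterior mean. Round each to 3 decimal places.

Posterior for μ is Normal. Precision-weighted mean: (1/5.7·15.2 + 14/2.7·-1.83) / (1/5.7 + 14/2.7) = -1.273.
A Normal posterior is symmetric, so mode = mean.

MAP: -1.273. Posterior mean: -1.273.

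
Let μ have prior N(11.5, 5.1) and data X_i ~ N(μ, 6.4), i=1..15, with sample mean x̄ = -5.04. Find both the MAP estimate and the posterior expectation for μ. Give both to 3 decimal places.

Posterior for μ is Normal. Precision-weighted mean: (1/5.1·11.5 + 15/6.4·-5.04) / (1/5.1 + 15/6.4) = -3.763.
A Normal posterior is symmetric, so mode = mean.

MAP = -3.763, posterior mean = -3.763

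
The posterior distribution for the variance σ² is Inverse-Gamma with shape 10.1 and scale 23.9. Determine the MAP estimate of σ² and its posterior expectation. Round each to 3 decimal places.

Mode = β/(α+1) = 23.9/11.1 = 2.153.
Mean = β/(α−1) = 23.9/9.1 = 2.626.
Mean > mode: the posterior has a right tail.

σ²_MAP = 2.153, E[σ²|data] = 2.626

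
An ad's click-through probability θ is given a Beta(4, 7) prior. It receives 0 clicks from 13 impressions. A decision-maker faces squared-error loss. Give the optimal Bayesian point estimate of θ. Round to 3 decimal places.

0.167

Posterior: Beta(4+0, 7+13) = Beta(4, 20).
Mode = (4−1)/(4+20−2) = 3/22 = 0.136.
Mean = 4/(4+20) = 4/24 = 0.167.
Squared-error loss ⇒ the optimal estimator is the posterior mean.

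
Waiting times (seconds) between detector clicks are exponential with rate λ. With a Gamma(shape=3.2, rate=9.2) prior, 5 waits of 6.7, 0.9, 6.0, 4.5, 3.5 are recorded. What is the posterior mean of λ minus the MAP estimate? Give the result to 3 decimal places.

0.032

Σ times = 21.6. Posterior: Gamma(shape = 3.2+5 = 8.2, rate = 9.2+21.6 = 30.8).
Mode = (α−1)/β = 7.2/30.8 = 0.234.
Mean = α/β = 8.2/30.8 = 0.266.
Difference = 0.266 − 0.234 = 0.032.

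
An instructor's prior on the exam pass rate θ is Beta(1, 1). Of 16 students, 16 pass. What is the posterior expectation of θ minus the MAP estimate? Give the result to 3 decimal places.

-0.056

Posterior: Beta(1+16, 1+0) = Beta(17, 1).
Since β = 1 ≤ 1 and α > 1, the Beta density is monotone increasing on [0,1]; the mode is at 1.
Mean = 17/(17+1) = 0.944.
Difference = 0.944 − 1.000 = -0.056.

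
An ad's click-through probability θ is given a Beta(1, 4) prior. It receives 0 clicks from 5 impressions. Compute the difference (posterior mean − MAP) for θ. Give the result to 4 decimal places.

Posterior: Beta(1+0, 4+5) = Beta(1, 9).
Since α = 1 ≤ 1 and β > 1, the Beta density is monotone decreasing on [0,1]; the mode is at 0.
Mean = 1/(1+9) = 0.1000.
Difference = 0.1000 − 0.0000 = 0.1000.
Right-skewed posterior ⇒ mode < mean.

0.1000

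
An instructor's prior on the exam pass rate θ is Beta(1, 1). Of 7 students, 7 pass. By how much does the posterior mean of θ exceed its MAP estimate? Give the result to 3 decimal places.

Posterior: Beta(1+7, 1+0) = Beta(8, 1).
Since β = 1 ≤ 1 and α > 1, the Beta density is monotone increasing on [0,1]; the mode is at 1.
Mean = 8/(8+1) = 0.889.
Difference = 0.889 − 1.000 = -0.111.

-0.111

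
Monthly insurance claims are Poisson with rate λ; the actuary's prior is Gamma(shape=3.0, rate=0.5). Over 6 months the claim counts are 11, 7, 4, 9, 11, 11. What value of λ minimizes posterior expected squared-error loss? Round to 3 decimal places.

8.615

Σ counts = 53. Posterior: Gamma(shape = 3.0+53 = 56.0, rate = 0.5+6 = 6.5).
Mode = (α−1)/β = 55.0/6.5 = 8.462.
Mean = α/β = 56.0/6.5 = 8.615.
Squared-error loss ⇒ the optimal estimator is the posterior mean.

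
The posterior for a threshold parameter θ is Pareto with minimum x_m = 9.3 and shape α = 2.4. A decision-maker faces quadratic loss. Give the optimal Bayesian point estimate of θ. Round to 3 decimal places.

15.943

The Pareto density is strictly decreasing on [x_m, ∞), so the mode is x_m = 9.300.
Mean = α·x_m/(α−1) = 2.4·9.3/1.4 = 15.943.
Quadratic loss ⇒ the optimal estimator is the posterior mean.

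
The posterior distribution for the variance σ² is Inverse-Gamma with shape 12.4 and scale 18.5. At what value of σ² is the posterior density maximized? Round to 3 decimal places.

1.381

Mode = β/(α+1) = 18.5/13.4 = 1.381.
Mean = β/(α−1) = 18.5/11.4 = 1.623.
This is the posterior mode — the MAP estimate.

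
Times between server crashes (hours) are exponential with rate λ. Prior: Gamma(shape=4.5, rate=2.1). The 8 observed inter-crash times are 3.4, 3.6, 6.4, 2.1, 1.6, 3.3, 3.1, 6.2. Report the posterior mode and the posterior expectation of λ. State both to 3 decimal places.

MAP = 0.362; posterior mean = 0.393

Σ times = 29.7. Posterior: Gamma(shape = 4.5+8 = 12.5, rate = 2.1+29.7 = 31.8).
Mode = (α−1)/β = 11.5/31.8 = 0.362.
Mean = α/β = 12.5/31.8 = 0.393.
Right-skewed posterior ⇒ mode < mean.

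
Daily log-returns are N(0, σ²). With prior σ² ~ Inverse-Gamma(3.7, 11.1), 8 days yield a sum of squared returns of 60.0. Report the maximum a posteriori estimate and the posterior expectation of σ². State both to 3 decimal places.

Posterior: Inverse-Gamma(shape = 3.7+8/2 = 7.7, scale = 11.1+60.0/2 = 41.1).
Mode = β/(α+1) = 41.1/8.7 = 4.724.
Mean = β/(α−1) = 41.1/6.7 = 6.134.
The posterior is right-skewed, so the mean exceeds the mode.

σ²_MAP = 4.724, E[σ²|data] = 6.134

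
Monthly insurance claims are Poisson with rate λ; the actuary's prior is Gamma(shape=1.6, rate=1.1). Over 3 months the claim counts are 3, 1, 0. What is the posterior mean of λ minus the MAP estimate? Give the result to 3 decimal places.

Σ counts = 4. Posterior: Gamma(shape = 1.6+4 = 5.6, rate = 1.1+3 = 4.1).
Mode = (α−1)/β = 4.6/4.1 = 1.122.
Mean = α/β = 5.6/4.1 = 1.366.
Difference = 1.366 − 1.122 = 0.244.

0.244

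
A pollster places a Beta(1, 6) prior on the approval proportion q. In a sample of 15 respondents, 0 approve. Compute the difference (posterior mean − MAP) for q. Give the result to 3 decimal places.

Posterior: Beta(1+0, 6+15) = Beta(1, 21).
Since α = 1 ≤ 1 and β > 1, the Beta density is monotone decreasing on [0,1]; the mode is at 0.
Mean = 1/(1+21) = 0.045.
Difference = 0.045 − 0.000 = 0.045.

0.045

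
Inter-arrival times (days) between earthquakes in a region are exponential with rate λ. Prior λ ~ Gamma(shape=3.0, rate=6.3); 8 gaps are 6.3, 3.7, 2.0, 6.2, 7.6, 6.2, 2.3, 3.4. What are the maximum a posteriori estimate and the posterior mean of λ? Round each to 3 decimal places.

maximum a posteriori estimate = 0.227, posterior mean = 0.250

Σ times = 37.7. Posterior: Gamma(shape = 3.0+8 = 11.0, rate = 6.3+37.7 = 44.0).
Mode = (α−1)/β = 10.0/44.0 = 0.227.
Mean = α/β = 11.0/44.0 = 0.250.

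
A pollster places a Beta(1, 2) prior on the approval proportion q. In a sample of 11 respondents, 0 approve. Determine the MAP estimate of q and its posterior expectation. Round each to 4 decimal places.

MAP: 0.0000. Posterior mean: 0.0714.

Posterior: Beta(1+0, 2+11) = Beta(1, 13).
Since α = 1 ≤ 1 and β > 1, the Beta density is monotone decreasing on [0,1]; the mode is at 0.
Mean = 1/(1+13) = 0.0714.
Mean > mode: the posterior has a right tail.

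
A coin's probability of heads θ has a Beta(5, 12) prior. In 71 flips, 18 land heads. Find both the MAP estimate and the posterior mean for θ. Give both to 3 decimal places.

Posterior: Beta(5+18, 12+53) = Beta(23, 65).
Mode = (23−1)/(23+65−2) = 22/86 = 0.256.
Mean = 23/(23+65) = 23/88 = 0.261.

MAP = 0.256, posterior mean = 0.261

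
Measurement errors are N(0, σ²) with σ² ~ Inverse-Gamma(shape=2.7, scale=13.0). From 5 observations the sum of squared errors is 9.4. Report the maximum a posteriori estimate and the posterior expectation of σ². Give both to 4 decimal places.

σ²_MAP = 2.8548, E[σ²|data] = 4.2143

Posterior: Inverse-Gamma(shape = 2.7+5/2 = 5.2, scale = 13.0+9.4/2 = 17.7).
Mode = β/(α+1) = 17.7/6.2 = 2.8548.
Mean = β/(α−1) = 17.7/4.2 = 4.2143.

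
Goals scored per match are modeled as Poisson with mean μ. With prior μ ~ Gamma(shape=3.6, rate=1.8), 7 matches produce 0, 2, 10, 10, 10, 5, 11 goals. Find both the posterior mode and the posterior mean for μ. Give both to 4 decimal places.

MAP = 5.7500, posterior mean = 5.8636

Σ counts = 48. Posterior: Gamma(shape = 3.6+48 = 51.6, rate = 1.8+7 = 8.8).
Mode = (α−1)/β = 50.6/8.8 = 5.7500.
Mean = α/β = 51.6/8.8 = 5.8636.
Mean > mode: the posterior has a right tail.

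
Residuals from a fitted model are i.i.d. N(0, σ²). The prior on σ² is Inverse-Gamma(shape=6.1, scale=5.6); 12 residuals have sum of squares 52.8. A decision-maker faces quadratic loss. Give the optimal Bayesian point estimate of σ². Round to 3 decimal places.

2.883

Posterior: Inverse-Gamma(shape = 6.1+12/2 = 12.1, scale = 5.6+52.8/2 = 32.0).
Mode = β/(α+1) = 32.0/13.1 = 2.443.
Mean = β/(α−1) = 32.0/11.1 = 2.883.
Quadratic loss ⇒ the optimal estimator is the posterior mean.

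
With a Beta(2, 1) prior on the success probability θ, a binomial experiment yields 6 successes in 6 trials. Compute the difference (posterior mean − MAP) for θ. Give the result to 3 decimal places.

-0.111

Posterior: Beta(2+6, 1+0) = Beta(8, 1).
Since β = 1 ≤ 1 and α > 1, the Beta density is monotone increasing on [0,1]; the mode is at 1.
Mean = 8/(8+1) = 0.889.
Difference = 0.889 − 1.000 = -0.111.
The posterior is left-skewed, so the mode exceeds the mean.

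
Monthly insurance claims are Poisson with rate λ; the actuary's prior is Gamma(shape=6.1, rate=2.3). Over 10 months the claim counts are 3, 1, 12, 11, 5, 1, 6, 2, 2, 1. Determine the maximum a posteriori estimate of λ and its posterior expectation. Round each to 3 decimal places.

Σ counts = 44. Posterior: Gamma(shape = 6.1+44 = 50.1, rate = 2.3+10 = 12.3).
Mode = (α−1)/β = 49.1/12.3 = 3.992.
Mean = α/β = 50.1/12.3 = 4.073.

MAP: 3.992. Posterior mean: 4.073.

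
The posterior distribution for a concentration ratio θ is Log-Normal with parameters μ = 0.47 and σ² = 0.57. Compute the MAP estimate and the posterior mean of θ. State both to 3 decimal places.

Mode = exp(μ − σ²) = exp(-0.10) = 0.905.
Mean = exp(μ + σ²/2) = exp(0.755) = 2.128.

θ_MAP = 0.905, E[θ|data] = 2.128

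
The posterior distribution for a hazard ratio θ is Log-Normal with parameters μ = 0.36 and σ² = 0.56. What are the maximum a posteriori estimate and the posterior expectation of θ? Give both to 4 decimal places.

θ_MAP = 0.8187, E[θ|data] = 1.8965

Mode = exp(μ − σ²) = exp(-0.20) = 0.8187.
Mean = exp(μ + σ²/2) = exp(0.640) = 1.8965.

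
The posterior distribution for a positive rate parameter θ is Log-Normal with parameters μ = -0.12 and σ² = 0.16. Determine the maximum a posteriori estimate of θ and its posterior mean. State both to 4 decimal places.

Mode = exp(μ − σ²) = exp(-0.28) = 0.7558.
Mean = exp(μ + σ²/2) = exp(-0.040) = 0.9608.

MAP: 0.7558. Posterior mean: 0.9608.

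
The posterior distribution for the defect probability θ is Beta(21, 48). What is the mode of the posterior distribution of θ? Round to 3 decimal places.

Mode = (21−1)/(21+48−2) = 20/67 = 0.299.
Mean = 21/(21+48) = 21/69 = 0.304.
This is the posterior mode — the MAP estimate.

0.299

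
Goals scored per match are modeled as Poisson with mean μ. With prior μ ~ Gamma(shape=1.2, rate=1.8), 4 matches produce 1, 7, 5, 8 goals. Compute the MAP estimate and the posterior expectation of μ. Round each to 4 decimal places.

MAP: 3.6552. Posterior mean: 3.8276.

Σ counts = 21. Posterior: Gamma(shape = 1.2+21 = 22.2, rate = 1.8+4 = 5.8).
Mode = (α−1)/β = 21.2/5.8 = 3.6552.
Mean = α/β = 22.2/5.8 = 3.8276.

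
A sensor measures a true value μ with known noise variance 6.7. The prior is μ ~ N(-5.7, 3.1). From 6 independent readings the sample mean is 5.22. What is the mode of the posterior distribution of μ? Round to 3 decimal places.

Posterior for μ is Normal. Precision-weighted mean: (1/3.1·-5.7 + 6/6.7·5.22) / (1/3.1 + 6/6.7) = 2.328.
A Normal posterior is symmetric, so mode = mean.
This is the posterior mode — the MAP estimate.

2.328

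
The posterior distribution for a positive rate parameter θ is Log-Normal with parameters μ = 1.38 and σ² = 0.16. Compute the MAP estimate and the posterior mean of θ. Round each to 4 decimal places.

MAP = 3.3872, posterior mean = 4.3060

Mode = exp(μ − σ²) = exp(1.22) = 3.3872.
Mean = exp(μ + σ²/2) = exp(1.460) = 4.3060.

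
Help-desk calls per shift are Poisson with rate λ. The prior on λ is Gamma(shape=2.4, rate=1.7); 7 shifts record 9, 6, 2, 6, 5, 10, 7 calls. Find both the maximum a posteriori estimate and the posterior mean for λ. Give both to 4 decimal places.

Σ counts = 45. Posterior: Gamma(shape = 2.4+45 = 47.4, rate = 1.7+7 = 8.7).
Mode = (α−1)/β = 46.4/8.7 = 5.3333.
Mean = α/β = 47.4/8.7 = 5.4483.

maximum a posteriori estimate = 5.3333, posterior mean = 5.4483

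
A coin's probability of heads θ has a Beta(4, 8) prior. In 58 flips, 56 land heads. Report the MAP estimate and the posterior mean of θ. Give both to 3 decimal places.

Posterior: Beta(4+56, 8+2) = Beta(60, 10).
Mode = (60−1)/(60+10−2) = 59/68 = 0.868.
Mean = 60/(60+10) = 60/70 = 0.857.

MAP estimate = 0.868, posterior mean = 0.857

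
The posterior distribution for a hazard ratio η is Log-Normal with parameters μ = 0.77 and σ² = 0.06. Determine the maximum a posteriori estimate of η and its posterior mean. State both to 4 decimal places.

Mode = exp(μ − σ²) = exp(0.71) = 2.0340.
Mean = exp(μ + σ²/2) = exp(0.800) = 2.2255.
Mean > mode: the posterior has a right tail.

maximum a posteriori estimate = 2.0340, posterior mean = 2.2255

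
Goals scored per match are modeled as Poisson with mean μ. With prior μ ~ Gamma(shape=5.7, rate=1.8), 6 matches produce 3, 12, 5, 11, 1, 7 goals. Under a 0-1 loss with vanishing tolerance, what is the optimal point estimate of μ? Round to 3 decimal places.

5.603

Σ counts = 39. Posterior: Gamma(shape = 5.7+39 = 44.7, rate = 1.8+6 = 7.8).
Mode = (α−1)/β = 43.7/7.8 = 5.603.
Mean = α/β = 44.7/7.8 = 5.731.
This is the posterior mode — the MAP estimate.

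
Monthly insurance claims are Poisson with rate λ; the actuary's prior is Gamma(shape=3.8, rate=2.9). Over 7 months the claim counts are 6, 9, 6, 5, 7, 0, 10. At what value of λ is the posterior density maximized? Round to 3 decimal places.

Σ counts = 43. Posterior: Gamma(shape = 3.8+43 = 46.8, rate = 2.9+7 = 9.9).
Mode = (α−1)/β = 45.8/9.9 = 4.626.
Mean = α/β = 46.8/9.9 = 4.727.
This is the posterior mode — the MAP estimate.

4.626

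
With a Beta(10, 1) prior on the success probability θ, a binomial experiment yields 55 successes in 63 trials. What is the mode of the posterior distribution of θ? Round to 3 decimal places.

Posterior: Beta(10+55, 1+8) = Beta(65, 9).
Mode = (65−1)/(65+9−2) = 64/72 = 0.889.
Mean = 65/(65+9) = 65/74 = 0.878.
This is the posterior mode — the MAP estimate.

0.889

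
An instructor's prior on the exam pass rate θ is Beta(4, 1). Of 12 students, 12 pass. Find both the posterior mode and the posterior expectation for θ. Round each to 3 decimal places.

Posterior: Beta(4+12, 1+0) = Beta(16, 1).
Since β = 1 ≤ 1 and α > 1, the Beta density is monotone increasing on [0,1]; the mode is at 1.
Mean = 16/(16+1) = 0.941.
The mean is pulled below the mode by the posterior's left skew.

MAP = 1.000, posterior mean = 0.941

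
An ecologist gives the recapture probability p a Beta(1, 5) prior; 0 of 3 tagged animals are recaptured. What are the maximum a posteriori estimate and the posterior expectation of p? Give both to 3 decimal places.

Posterior: Beta(1+0, 5+3) = Beta(1, 8).
Since α = 1 ≤ 1 and β > 1, the Beta density is monotone decreasing on [0,1]; the mode is at 0.
Mean = 1/(1+8) = 0.111.
The posterior is right-skewed, so the mean exceeds the mode.

MAP = 0.000; posterior mean = 0.111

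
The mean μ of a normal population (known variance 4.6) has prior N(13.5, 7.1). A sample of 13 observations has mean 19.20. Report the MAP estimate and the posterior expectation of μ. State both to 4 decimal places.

Posterior for μ is Normal. Precision-weighted mean: (1/7.1·13.5 + 13/4.6·19.20) / (1/7.1 + 13/4.6) = 18.9294.
A Normal posterior is symmetric, so mode = mean.

MAP: 18.9294. Posterior mean: 18.9294.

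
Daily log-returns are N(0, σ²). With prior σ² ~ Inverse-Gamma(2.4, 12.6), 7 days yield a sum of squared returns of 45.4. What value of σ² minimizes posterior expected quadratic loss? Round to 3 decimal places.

7.204

Posterior: Inverse-Gamma(shape = 2.4+7/2 = 5.9, scale = 12.6+45.4/2 = 35.3).
Mode = β/(α+1) = 35.3/6.9 = 5.116.
Mean = β/(α−1) = 35.3/4.9 = 7.204.
Quadratic loss ⇒ the optimal estimator is the posterior mean.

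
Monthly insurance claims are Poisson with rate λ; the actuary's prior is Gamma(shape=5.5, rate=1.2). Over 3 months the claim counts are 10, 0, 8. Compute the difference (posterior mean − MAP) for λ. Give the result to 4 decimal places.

0.2381

Σ counts = 18. Posterior: Gamma(shape = 5.5+18 = 23.5, rate = 1.2+3 = 4.2).
Mode = (α−1)/β = 22.5/4.2 = 5.3571.
Mean = α/β = 23.5/4.2 = 5.5952.
Difference = 5.5952 − 5.3571 = 0.2381.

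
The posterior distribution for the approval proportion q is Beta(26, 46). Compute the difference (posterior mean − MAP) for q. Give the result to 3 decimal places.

Mode = (26−1)/(26+46−2) = 25/70 = 0.357.
Mean = 26/(26+46) = 26/72 = 0.361.
Difference = 0.361 − 0.357 = 0.004.

0.004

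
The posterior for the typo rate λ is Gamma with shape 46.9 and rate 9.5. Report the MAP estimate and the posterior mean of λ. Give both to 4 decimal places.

Mode = (α−1)/β = 45.9/9.5 = 4.8316.
Mean = α/β = 46.9/9.5 = 4.9368.

MAP = 4.8316; posterior mean = 4.9368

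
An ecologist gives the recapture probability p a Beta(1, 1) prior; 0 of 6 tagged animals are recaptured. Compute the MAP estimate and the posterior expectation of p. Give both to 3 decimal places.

p_MAP = 0.000, E[p|data] = 0.125

Posterior: Beta(1+0, 1+6) = Beta(1, 7).
Since α = 1 ≤ 1 and β > 1, the Beta density is monotone decreasing on [0,1]; the mode is at 0.
Mean = 1/(1+7) = 0.125.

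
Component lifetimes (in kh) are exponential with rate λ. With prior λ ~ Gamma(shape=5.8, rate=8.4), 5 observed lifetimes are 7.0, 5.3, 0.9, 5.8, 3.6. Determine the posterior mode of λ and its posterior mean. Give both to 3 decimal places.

Σ times = 22.6. Posterior: Gamma(shape = 5.8+5 = 10.8, rate = 8.4+22.6 = 31.0).
Mode = (α−1)/β = 9.8/31.0 = 0.316.
Mean = α/β = 10.8/31.0 = 0.348.
Right-skewed posterior ⇒ mode < mean.

MAP = 0.316; posterior mean = 0.348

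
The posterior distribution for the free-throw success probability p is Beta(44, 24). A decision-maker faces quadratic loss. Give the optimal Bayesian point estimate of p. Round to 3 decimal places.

0.647

Mode = (44−1)/(44+24−2) = 43/66 = 0.652.
Mean = 44/(44+24) = 44/68 = 0.647.
Quadratic loss ⇒ the optimal estimator is the posterior mean.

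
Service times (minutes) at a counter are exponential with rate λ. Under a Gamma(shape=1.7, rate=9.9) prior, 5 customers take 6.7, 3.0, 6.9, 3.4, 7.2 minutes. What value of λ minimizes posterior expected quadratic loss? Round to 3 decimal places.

Σ times = 27.2. Posterior: Gamma(shape = 1.7+5 = 6.7, rate = 9.9+27.2 = 37.1).
Mode = (α−1)/β = 5.7/37.1 = 0.154.
Mean = α/β = 6.7/37.1 = 0.181.
Quadratic loss ⇒ the optimal estimator is the posterior mean.

0.181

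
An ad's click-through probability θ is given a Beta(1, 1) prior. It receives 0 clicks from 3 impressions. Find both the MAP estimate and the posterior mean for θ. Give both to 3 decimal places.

MAP = 0.000; posterior mean = 0.200

Posterior: Beta(1+0, 1+3) = Beta(1, 4).
Since α = 1 ≤ 1 and β > 1, the Beta density is monotone decreasing on [0,1]; the mode is at 0.
Mean = 1/(1+4) = 0.200.
Mean > mode: the posterior has a right tail.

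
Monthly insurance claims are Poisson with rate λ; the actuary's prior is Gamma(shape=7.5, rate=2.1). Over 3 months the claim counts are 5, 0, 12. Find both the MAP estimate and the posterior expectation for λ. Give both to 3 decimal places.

Σ counts = 17. Posterior: Gamma(shape = 7.5+17 = 24.5, rate = 2.1+3 = 5.1).
Mode = (α−1)/β = 23.5/5.1 = 4.608.
Mean = α/β = 24.5/5.1 = 4.804.
Mean > mode: the posterior has a right tail.

MAP = 4.608, posterior mean = 4.804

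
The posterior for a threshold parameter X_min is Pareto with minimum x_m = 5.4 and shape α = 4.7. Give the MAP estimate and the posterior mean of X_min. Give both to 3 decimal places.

The Pareto density is strictly decreasing on [x_m, ∞), so the mode is x_m = 5.400.
Mean = α·x_m/(α−1) = 4.7·5.4/3.7 = 6.859.
Mean > mode: the posterior has a right tail.

X_min_MAP = 5.400, E[X_min|data] = 6.859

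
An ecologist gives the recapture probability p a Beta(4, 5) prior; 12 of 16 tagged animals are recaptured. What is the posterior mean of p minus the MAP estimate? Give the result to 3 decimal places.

-0.012

Posterior: Beta(4+12, 5+4) = Beta(16, 9).
Mode = (16−1)/(16+9−2) = 15/23 = 0.652.
Mean = 16/(16+9) = 16/25 = 0.640.
Difference = 0.640 − 0.652 = -0.012.
The posterior is left-skewed, so the mode exceeds the mean.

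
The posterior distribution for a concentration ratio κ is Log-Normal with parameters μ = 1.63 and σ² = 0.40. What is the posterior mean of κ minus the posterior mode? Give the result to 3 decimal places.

2.813

Mode = exp(μ − σ²) = exp(1.23) = 3.421.
Mean = exp(μ + σ²/2) = exp(1.830) = 6.234.
Difference = 6.234 − 3.421 = 2.813.
Mean > mode: the posterior has a right tail.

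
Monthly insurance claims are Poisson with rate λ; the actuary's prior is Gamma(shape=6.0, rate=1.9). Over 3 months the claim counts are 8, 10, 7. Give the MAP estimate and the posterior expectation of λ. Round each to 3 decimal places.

MAP = 6.122; posterior mean = 6.327

Σ counts = 25. Posterior: Gamma(shape = 6.0+25 = 31.0, rate = 1.9+3 = 4.9).
Mode = (α−1)/β = 30.0/4.9 = 6.122.
Mean = α/β = 31.0/4.9 = 6.327.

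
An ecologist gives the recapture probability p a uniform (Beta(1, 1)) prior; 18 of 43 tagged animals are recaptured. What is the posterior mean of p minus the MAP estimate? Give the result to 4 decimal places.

Posterior: Beta(1+18, 1+25) = Beta(19, 26).
Mode = (19−1)/(19+26−2) = 18/43 = 0.4186.
Mean = 19/(19+26) = 19/45 = 0.4222.
Difference = 0.4222 − 0.4186 = 0.0036.
The mean is pulled above the mode by the posterior's right skew.

0.0036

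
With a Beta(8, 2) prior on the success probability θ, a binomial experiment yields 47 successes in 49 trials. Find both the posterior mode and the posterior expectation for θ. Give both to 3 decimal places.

Posterior: Beta(8+47, 2+2) = Beta(55, 4).
Mode = (55−1)/(55+4−2) = 54/57 = 0.947.
Mean = 55/(55+4) = 55/59 = 0.932.

MAP = 0.947, posterior mean = 0.932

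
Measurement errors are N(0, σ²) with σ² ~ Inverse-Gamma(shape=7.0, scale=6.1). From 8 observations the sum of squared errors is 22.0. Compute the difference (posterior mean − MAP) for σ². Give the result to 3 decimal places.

0.285

Posterior: Inverse-Gamma(shape = 7.0+8/2 = 11.0, scale = 6.1+22.0/2 = 17.1).
Mode = β/(α+1) = 17.1/12.0 = 1.425.
Mean = β/(α−1) = 17.1/10.0 = 1.710.
Difference = 1.710 − 1.425 = 0.285.
Right-skewed posterior ⇒ mode < mean.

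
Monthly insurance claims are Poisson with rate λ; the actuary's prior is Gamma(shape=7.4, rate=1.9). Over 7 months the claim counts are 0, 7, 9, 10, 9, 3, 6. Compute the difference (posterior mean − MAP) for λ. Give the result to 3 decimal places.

0.112

Σ counts = 44. Posterior: Gamma(shape = 7.4+44 = 51.4, rate = 1.9+7 = 8.9).
Mode = (α−1)/β = 50.4/8.9 = 5.663.
Mean = α/β = 51.4/8.9 = 5.775.
Difference = 5.775 − 5.663 = 0.112.
Right-skewed posterior ⇒ mode < mean.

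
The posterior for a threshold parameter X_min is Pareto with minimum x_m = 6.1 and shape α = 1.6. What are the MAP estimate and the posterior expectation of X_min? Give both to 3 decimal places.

The Pareto density is strictly decreasing on [x_m, ∞), so the mode is x_m = 6.100.
Mean = α·x_m/(α−1) = 1.6·6.1/0.6 = 16.267.
The mean is pulled above the mode by the posterior's right skew.

MAP estimate = 6.100, posterior expectation = 16.267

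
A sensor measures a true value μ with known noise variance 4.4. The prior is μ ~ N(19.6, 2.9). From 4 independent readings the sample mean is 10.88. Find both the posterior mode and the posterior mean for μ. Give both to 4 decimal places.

Posterior for μ is Normal. Precision-weighted mean: (1/2.9·19.6 + 4/4.4·10.88) / (1/2.9 + 4/4.4) = 13.2780.
A Normal posterior is symmetric, so mode = mean.

MAP = 13.2780; posterior mean = 13.2780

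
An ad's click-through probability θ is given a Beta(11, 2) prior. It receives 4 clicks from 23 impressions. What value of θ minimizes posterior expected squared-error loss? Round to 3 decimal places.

Posterior: Beta(11+4, 2+19) = Beta(15, 21).
Mode = (15−1)/(15+21−2) = 14/34 = 0.412.
Mean = 15/(15+21) = 15/36 = 0.417.
Squared-error loss ⇒ the optimal estimator is the posterior mean.

0.417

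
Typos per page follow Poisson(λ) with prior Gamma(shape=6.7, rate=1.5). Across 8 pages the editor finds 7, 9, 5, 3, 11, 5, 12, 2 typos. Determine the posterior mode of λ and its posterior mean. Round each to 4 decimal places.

MAP = 6.2842, posterior mean = 6.3895

Σ counts = 54. Posterior: Gamma(shape = 6.7+54 = 60.7, rate = 1.5+8 = 9.5).
Mode = (α−1)/β = 59.7/9.5 = 6.2842.
Mean = α/β = 60.7/9.5 = 6.3895.
The mean is pulled above the mode by the posterior's right skew.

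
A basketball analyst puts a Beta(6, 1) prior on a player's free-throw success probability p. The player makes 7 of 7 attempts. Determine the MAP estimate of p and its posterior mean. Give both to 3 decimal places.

MAP: 1.000. Posterior mean: 0.929.

Posterior: Beta(6+7, 1+0) = Beta(13, 1).
Since β = 1 ≤ 1 and α > 1, the Beta density is monotone increasing on [0,1]; the mode is at 1.
Mean = 13/(13+1) = 0.929.
The posterior is left-skewed, so the mode exceeds the mean.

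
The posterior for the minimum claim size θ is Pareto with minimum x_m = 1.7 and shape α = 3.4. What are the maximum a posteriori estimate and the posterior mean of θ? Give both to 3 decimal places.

MAP = 1.700; posterior mean = 2.408

The Pareto density is strictly decreasing on [x_m, ∞), so the mode is x_m = 1.700.
Mean = α·x_m/(α−1) = 3.4·1.7/2.4 = 2.408.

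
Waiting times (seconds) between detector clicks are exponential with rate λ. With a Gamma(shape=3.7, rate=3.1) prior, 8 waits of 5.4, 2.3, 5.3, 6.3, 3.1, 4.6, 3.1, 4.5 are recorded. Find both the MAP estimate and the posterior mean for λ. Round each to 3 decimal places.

MAP estimate = 0.284, posterior mean = 0.310

Σ times = 34.6. Posterior: Gamma(shape = 3.7+8 = 11.7, rate = 3.1+34.6 = 37.7).
Mode = (α−1)/β = 10.7/37.7 = 0.284.
Mean = α/β = 11.7/37.7 = 0.310.
The mean is pulled above the mode by the posterior's right skew.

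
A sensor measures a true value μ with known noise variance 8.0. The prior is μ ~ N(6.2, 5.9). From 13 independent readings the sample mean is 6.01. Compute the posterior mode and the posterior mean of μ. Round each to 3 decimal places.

posterior mode = 6.028, posterior mean = 6.028

Posterior for μ is Normal. Precision-weighted mean: (1/5.9·6.2 + 13/8.0·6.01) / (1/5.9 + 13/8.0) = 6.028.
A Normal posterior is symmetric, so mode = mean.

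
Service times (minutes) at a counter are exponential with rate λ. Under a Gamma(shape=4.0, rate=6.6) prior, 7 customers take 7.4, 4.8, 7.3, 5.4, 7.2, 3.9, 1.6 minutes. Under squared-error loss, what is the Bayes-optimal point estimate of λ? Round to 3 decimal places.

0.249

Σ times = 37.6. Posterior: Gamma(shape = 4.0+7 = 11.0, rate = 6.6+37.6 = 44.2).
Mode = (α−1)/β = 10.0/44.2 = 0.226.
Mean = α/β = 11.0/44.2 = 0.249.
Squared-error loss ⇒ the optimal estimator is the posterior mean.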